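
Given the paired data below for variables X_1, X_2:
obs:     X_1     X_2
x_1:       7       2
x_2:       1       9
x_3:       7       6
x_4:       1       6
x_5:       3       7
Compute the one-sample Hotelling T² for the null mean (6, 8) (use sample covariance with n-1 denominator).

Step 1 — sample mean vector:
  mean(X_1) = (7 + 1 + 7 + 1 + 3) / 5 = 19/5 = 3.8
  mean(X_2) = (2 + 9 + 6 + 6 + 7) / 5 = 30/5 = 6
  x̄ = (3.8, 6),  deviation x̄ - mu_0 = (3.8, 6) - (6, 8) = (-2.2, -2).

Step 2 — sample covariance matrix, S[i,j] = (1/(n-1)) · Σ_k (x_{k,i} - mean_i) · (x_{k,j} - mean_j), divisor n-1 = 4:
  S[X_1,X_1] = ((3.2)·(3.2) + (-2.8)·(-2.8) + (3.2)·(3.2) + (-2.8)·(-2.8) + (-0.8)·(-0.8)) / 4 = 36.8/4 = 9.2
  S[X_1,X_2] = ((3.2)·(-4) + (-2.8)·(3) + (3.2)·(0) + (-2.8)·(0) + (-0.8)·(1)) / 4 = -22/4 = -5.5
  S[X_2,X_2] = ((-4)·(-4) + (3)·(3) + (0)·(0) + (0)·(0) + (1)·(1)) / 4 = 26/4 = 6.5
  S = [[9.2, -5.5],
 [-5.5, 6.5]].

Step 3 — invert S. det(S) = 9.2·6.5 - (-5.5)² = 29.55.
  S^{-1} = (1/det) · [[d, -b], [-b, a]] = [[0.22, 0.1861],
 [0.1861, 0.3113]].

Step 4 — quadratic form (x̄ - mu_0)^T · S^{-1} · (x̄ - mu_0):
  S^{-1} · (x̄ - mu_0) = (-0.8562, -1.0321),
  (x̄ - mu_0)^T · [...] = (-2.2)·(-0.8562) + (-2)·(-1.0321) = 3.9479.

Step 5 — scale by n: T² = 5 · 3.9479 = 19.7394.

T² ≈ 19.7394


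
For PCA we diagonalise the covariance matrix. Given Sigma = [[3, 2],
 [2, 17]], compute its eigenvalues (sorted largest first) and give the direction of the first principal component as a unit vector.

Step 1 — characteristic polynomial of 2×2 Sigma:
  det(Sigma - λI) = λ² - trace · λ + det = 0.
  trace = 3 + 17 = 20, det = 3·17 - (2)² = 47.
Step 2 — discriminant:
  Δ = trace² - 4·det = 400 - 188 = 212.
Step 3 — eigenvalues:
  λ = (trace ± √Δ)/2 = (20 ± 14.5602)/2,
  λ_1 = 17.2801,  λ_2 = 2.7199.

Step 4 — unit eigenvector for λ_1: solve (Sigma - λ_1 I)v = 0. First row:
  (3 - 17.2801)·v_x + (2)·v_y = 0, i.e. (-14.2801)·v_x + (2)·v_y = 0,
  so v ∝ (b, λ_1 - a) = (2, 14.2801) = u.
  ||u|| = √((2)² + (14.2801)²) = √(207.9215) ≈ 14.4195,
  v_1 = u/||u|| ≈ (0.1387, 0.9903) (||v_1|| = 1).

λ_1 = 17.2801,  λ_2 = 2.7199;  v_1 ≈ (0.1387, 0.9903)


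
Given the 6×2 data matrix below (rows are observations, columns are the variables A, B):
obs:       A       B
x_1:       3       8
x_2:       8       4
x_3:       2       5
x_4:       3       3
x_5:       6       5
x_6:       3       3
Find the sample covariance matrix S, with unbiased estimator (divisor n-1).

Step 1 — column means:
  mean(A) = (3 + 8 + 2 + 3 + 6 + 3) / 6 = 25/6 = 4.1667
  mean(B) = (8 + 4 + 5 + 3 + 5 + 3) / 6 = 28/6 = 4.6667

Step 2 — sample covariance S[i,j] = (1/(n-1)) · Σ_k (x_{k,i} - mean_i) · (x_{k,j} - mean_j), with n-1 = 5.
  S[A,A] = ((-1.1667)·(-1.1667) + (3.8333)·(3.8333) + (-2.1667)·(-2.1667) + (-1.1667)·(-1.1667) + (1.8333)·(1.8333) + (-1.1667)·(-1.1667)) / 5 = 26.8333/5 = 5.3667
  S[A,B] = ((-1.1667)·(3.3333) + (3.8333)·(-0.6667) + (-2.1667)·(0.3333) + (-1.1667)·(-1.6667) + (1.8333)·(0.3333) + (-1.1667)·(-1.6667)) / 5 = -2.6667/5 = -0.5333
  S[B,B] = ((3.3333)·(3.3333) + (-0.6667)·(-0.6667) + (0.3333)·(0.3333) + (-1.6667)·(-1.6667) + (0.3333)·(0.3333) + (-1.6667)·(-1.6667)) / 5 = 17.3333/5 = 3.4667

S is symmetric (S[j,i] = S[i,j]). Assembling:

S = [[5.3667, -0.5333],
 [-0.5333, 3.4667]]


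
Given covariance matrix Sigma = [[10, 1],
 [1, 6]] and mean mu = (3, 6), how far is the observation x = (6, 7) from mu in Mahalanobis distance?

Step 1 — centre the observation: (x - mu) = (3, 1).

Step 2 — invert Sigma. det(Sigma) = 10·6 - (1)² = 59.
  Sigma^{-1} = (1/det) · [[d, -b], [-b, a]] = [[0.1017, -0.0169],
 [-0.0169, 0.1695]].

Step 3 — form the quadratic (x - mu)^T · Sigma^{-1} · (x - mu):
  Sigma^{-1} · (x - mu) = (0.2881, 0.1186).
  (x - mu)^T · [Sigma^{-1} · (x - mu)] = (3)·(0.2881) + (1)·(0.1186) = 0.9831.

Step 4 — take square root: d = √(0.9831) ≈ 0.9915.

d(x, mu) = √(0.9831) ≈ 0.9915


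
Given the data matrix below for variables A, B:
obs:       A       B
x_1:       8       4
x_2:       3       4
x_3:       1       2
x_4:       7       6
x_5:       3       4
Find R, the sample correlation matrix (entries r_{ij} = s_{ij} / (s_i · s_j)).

Step 1 — column means:
  mean(A) = (8 + 3 + 1 + 7 + 3) / 5 = 22/5 = 4.4
  mean(B) = (4 + 4 + 2 + 6 + 4) / 5 = 20/5 = 4

Step 2 — sample variances and covariances s[i,j] = (1/(n-1)) · Σ_k (x_{k,i} - mean_i) · (x_{k,j} - mean_j), with n-1 = 4:
  s[A,A] = ((3.6)·(3.6) + (-1.4)·(-1.4) + (-3.4)·(-3.4) + (2.6)·(2.6) + (-1.4)·(-1.4)) / 4 = 35.2/4 = 8.8
  s[A,B] = ((3.6)·(0) + (-1.4)·(0) + (-3.4)·(-2) + (2.6)·(2) + (-1.4)·(0)) / 4 = 12/4 = 3
  s[B,B] = ((0)·(0) + (0)·(0) + (-2)·(-2) + (2)·(2) + (0)·(0)) / 4 = 8/4 = 2
  Sample standard deviations s_i = √(s[i,i]):
  s(A) = √(8.8) = 2.9665
  s(B) = √(2) = 1.4142

Step 3 — r_{ij} = s_{ij} / (s_i · s_j):
  r[A,A] = 1 (diagonal).
  r[A,B] = 3 / (2.9665 · 1.4142) = 3 / 4.1952 = 0.7151
  r[B,B] = 1 (diagonal).

R is symmetric with unit diagonal. Assembling:

R = [[1, 0.7151],
 [0.7151, 1]]


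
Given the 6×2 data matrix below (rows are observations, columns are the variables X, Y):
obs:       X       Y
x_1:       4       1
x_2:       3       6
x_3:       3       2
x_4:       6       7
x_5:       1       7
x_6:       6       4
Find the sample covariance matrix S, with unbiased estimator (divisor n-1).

Step 1 — column means:
  mean(X) = (4 + 3 + 3 + 6 + 1 + 6) / 6 = 23/6 = 3.8333
  mean(Y) = (1 + 6 + 2 + 7 + 7 + 4) / 6 = 27/6 = 4.5

Step 2 — sample covariance S[i,j] = (1/(n-1)) · Σ_k (x_{k,i} - mean_i) · (x_{k,j} - mean_j), with n-1 = 5.
  S[X,X] = ((0.1667)·(0.1667) + (-0.8333)·(-0.8333) + (-0.8333)·(-0.8333) + (2.1667)·(2.1667) + (-2.8333)·(-2.8333) + (2.1667)·(2.1667)) / 5 = 18.8333/5 = 3.7667
  S[X,Y] = ((0.1667)·(-3.5) + (-0.8333)·(1.5) + (-0.8333)·(-2.5) + (2.1667)·(2.5) + (-2.8333)·(2.5) + (2.1667)·(-0.5)) / 5 = -2.5/5 = -0.5
  S[Y,Y] = ((-3.5)·(-3.5) + (1.5)·(1.5) + (-2.5)·(-2.5) + (2.5)·(2.5) + (2.5)·(2.5) + (-0.5)·(-0.5)) / 5 = 33.5/5 = 6.7

S is symmetric (S[j,i] = S[i,j]). Assembling:

S = [[3.7667, -0.5],
 [-0.5, 6.7]]


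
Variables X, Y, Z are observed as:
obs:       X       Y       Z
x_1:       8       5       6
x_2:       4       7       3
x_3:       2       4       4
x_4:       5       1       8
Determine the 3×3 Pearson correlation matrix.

Step 1 — column means:
  mean(X) = (8 + 4 + 2 + 5) / 4 = 19/4 = 4.75
  mean(Y) = (5 + 7 + 4 + 1) / 4 = 17/4 = 4.25
  mean(Z) = (6 + 3 + 4 + 8) / 4 = 21/4 = 5.25

Step 2 — sample variances and covariances s[i,j] = (1/(n-1)) · Σ_k (x_{k,i} - mean_i) · (x_{k,j} - mean_j), with n-1 = 3:
  s[X,X] = ((3.25)·(3.25) + (-0.75)·(-0.75) + (-2.75)·(-2.75) + (0.25)·(0.25)) / 3 = 18.75/3 = 6.25
  s[X,Y] = ((3.25)·(0.75) + (-0.75)·(2.75) + (-2.75)·(-0.25) + (0.25)·(-3.25)) / 3 = 0.25/3 = 0.0833
  s[X,Z] = ((3.25)·(0.75) + (-0.75)·(-2.25) + (-2.75)·(-1.25) + (0.25)·(2.75)) / 3 = 8.25/3 = 2.75
  s[Y,Y] = ((0.75)·(0.75) + (2.75)·(2.75) + (-0.25)·(-0.25) + (-3.25)·(-3.25)) / 3 = 18.75/3 = 6.25
  s[Y,Z] = ((0.75)·(0.75) + (2.75)·(-2.25) + (-0.25)·(-1.25) + (-3.25)·(2.75)) / 3 = -14.25/3 = -4.75
  s[Z,Z] = ((0.75)·(0.75) + (-2.25)·(-2.25) + (-1.25)·(-1.25) + (2.75)·(2.75)) / 3 = 14.75/3 = 4.9167
  Sample standard deviations s_i = √(s[i,i]):
  s(X) = √(6.25) = 2.5
  s(Y) = √(6.25) = 2.5
  s(Z) = √(4.9167) = 2.2174

Step 3 — r_{ij} = s_{ij} / (s_i · s_j):
  r[X,X] = 1 (diagonal).
  r[X,Y] = 0.0833 / (2.5 · 2.5) = 0.0833 / 6.25 = 0.0133
  r[X,Z] = 2.75 / (2.5 · 2.2174) = 2.75 / 5.5434 = 0.4961
  r[Y,Y] = 1 (diagonal).
  r[Y,Z] = -4.75 / (2.5 · 2.2174) = -4.75 / 5.5434 = -0.8569
  r[Z,Z] = 1 (diagonal).

R is symmetric with unit diagonal. Assembling:

R = [[1, 0.0133, 0.4961],
 [0.0133, 1, -0.8569],
 [0.4961, -0.8569, 1]]


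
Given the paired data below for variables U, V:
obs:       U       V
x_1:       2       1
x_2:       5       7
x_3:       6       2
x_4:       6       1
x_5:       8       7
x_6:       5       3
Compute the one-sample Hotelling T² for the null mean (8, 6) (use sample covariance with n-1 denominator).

Step 1 — sample mean vector:
  mean(U) = (2 + 5 + 6 + 6 + 8 + 5) / 6 = 32/6 = 5.3333
  mean(V) = (1 + 7 + 2 + 1 + 7 + 3) / 6 = 21/6 = 3.5
  x̄ = (5.3333, 3.5),  deviation x̄ - mu_0 = (5.3333, 3.5) - (8, 6) = (-2.6667, -2.5).

Step 2 — sample covariance matrix, S[i,j] = (1/(n-1)) · Σ_k (x_{k,i} - mean_i) · (x_{k,j} - mean_j), divisor n-1 = 5:
  S[U,U] = ((-3.3333)·(-3.3333) + (-0.3333)·(-0.3333) + (0.6667)·(0.6667) + (0.6667)·(0.6667) + (2.6667)·(2.6667) + (-0.3333)·(-0.3333)) / 5 = 19.3333/5 = 3.8667
  S[U,V] = ((-3.3333)·(-2.5) + (-0.3333)·(3.5) + (0.6667)·(-1.5) + (0.6667)·(-2.5) + (2.6667)·(3.5) + (-0.3333)·(-0.5)) / 5 = 14/5 = 2.8
  S[V,V] = ((-2.5)·(-2.5) + (3.5)·(3.5) + (-1.5)·(-1.5) + (-2.5)·(-2.5) + (3.5)·(3.5) + (-0.5)·(-0.5)) / 5 = 39.5/5 = 7.9
  S = [[3.8667, 2.8],
 [2.8, 7.9]].

Step 3 — invert S. det(S) = 3.8667·7.9 - (2.8)² = 22.7067.
  S^{-1} = (1/det) · [[d, -b], [-b, a]] = [[0.3479, -0.1233],
 [-0.1233, 0.1703]].

Step 4 — quadratic form (x̄ - mu_0)^T · S^{-1} · (x̄ - mu_0):
  S^{-1} · (x̄ - mu_0) = (-0.6195, -0.0969),
  (x̄ - mu_0)^T · [...] = (-2.6667)·(-0.6195) + (-2.5)·(-0.0969) = 1.8942.

Step 5 — scale by n: T² = 6 · 1.8942 = 11.3652.

T² ≈ 11.3652


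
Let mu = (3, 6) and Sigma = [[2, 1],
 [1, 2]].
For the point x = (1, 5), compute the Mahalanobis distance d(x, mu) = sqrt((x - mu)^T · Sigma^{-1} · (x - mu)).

Step 1 — centre the observation: (x - mu) = (-2, -1).

Step 2 — invert Sigma. det(Sigma) = 2·2 - (1)² = 3.
  Sigma^{-1} = (1/det) · [[d, -b], [-b, a]] = [[0.6667, -0.3333],
 [-0.3333, 0.6667]].

Step 3 — form the quadratic (x - mu)^T · Sigma^{-1} · (x - mu):
  Sigma^{-1} · (x - mu) = (-1, 0).
  (x - mu)^T · [Sigma^{-1} · (x - mu)] = (-2)·(-1) + (-1)·(0) = 2.

Step 4 — take square root: d = √(2) ≈ 1.4142.

d(x, mu) = √(2) ≈ 1.4142


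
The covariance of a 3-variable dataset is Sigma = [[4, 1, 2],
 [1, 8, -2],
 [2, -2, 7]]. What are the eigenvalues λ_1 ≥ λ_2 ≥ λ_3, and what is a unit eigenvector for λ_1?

Step 1 — characteristic polynomial p(λ) = det(λI - Sigma) = λ³ - tr·λ² + c_1·λ - det, where tr = trace, c_1 = sum of the principal 2×2 minors, det = det(Sigma):
  tr = 4 + 8 + 7 = 19,
  c_1 = (4·8 - (1)²) + (4·7 - (2)²) + (8·7 - (-2)²) = 31 + 24 + 52 = 107,
  det = 4·(8·7 - (-2)²) - (1)·((1)·7 - (-2)·(2)) + (2)·((1)·(-2) - 8·(2)) = 4·(52) - (1)·(11) + (2)·(-18) = 161.
  So p(λ) = λ³ - 19λ² + 107λ - 161.
Step 2 — look for an integer root (rational root theorem: any rational root is an integer divisor of 161). Testing λ = 7:
  p(7) = 343 - 931 + 749 - 161 = 0  ✓
  Dividing out (λ - 7): p(λ) = (λ - 7)(λ² - 12λ + 23).
Step 3 — remaining eigenvalues from the quadratic λ² - 12λ + 23 = 0:
  Δ = 12² - 4·23 = 144 - 92 = 52,  λ = (12 ± √52)/2 = (12 ± 7.2111)/2 ≈ 9.6056 or 2.3944.
  Sorted: λ_1 = 9.6056,  λ_2 = 7,  λ_3 = 2.3944  (check: sum = 19 = tr ✓).

Step 4 — unit eigenvector for λ_1 ≈ 9.6056: v spans the null space of (Sigma - λ_1 I), whose rows are
  r_1 = (-5.6056, 1, 2),  r_2 = (1, -1.6056, -2),  r_3 = (2, -2, -2.6056).
  v is orthogonal to every row, so take v ∝ r_1 × r_2 = ((1)·(-2) - (2)·(-1.6056), (2)·(1) - (-5.6056)·(-2), (-5.6056)·(-1.6056) - (1)·(1)) ≈ (1.2111, -9.2111, 8).
  Let u = (1.2111, -9.2111, 8).
  ||u|| = √((1.2111)² + (-9.2111)² + (8)²) = √(150.3112) ≈ 12.2601,  v_1 = u/||u|| ≈ (0.0988, -0.7513, 0.6525) (||v_1|| = 1).

λ_1 = 9.6056,  λ_2 = 7,  λ_3 = 2.3944;  v_1 ≈ (0.0988, -0.7513, 0.6525)


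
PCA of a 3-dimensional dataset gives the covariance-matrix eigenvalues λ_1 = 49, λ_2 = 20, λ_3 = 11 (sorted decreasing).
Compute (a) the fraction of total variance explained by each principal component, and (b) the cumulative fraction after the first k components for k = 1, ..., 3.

Step 1 — total variance = trace(Sigma) = Σ λ_i = 49 + 20 + 11 = 80.

Step 2 — fraction explained by component i = λ_i / Σ λ:
  PC1: 49/80 = 0.6125
  PC2: 20/80 = 0.25
  PC3: 11/80 = 0.1375

Step 3 — cumulative fraction after k components = (λ_1 + ... + λ_k) / Σ λ:
  k = 1: 49/80 = 0.6125
  k = 2: (49 + 20)/80 = 69/80 = 0.8625
  k = 3: (49 + 20 + 11)/80 = 80/80 = 1

Summary (fraction, with percent):

explained: PC1 0.6125 (61.25%), PC2 0.25 (25%), PC3 0.1375 (13.75%);  cumulative: 0.6125, 0.8625, 1


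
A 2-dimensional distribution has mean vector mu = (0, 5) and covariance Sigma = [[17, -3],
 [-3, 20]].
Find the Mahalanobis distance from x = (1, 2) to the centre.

Step 1 — centre the observation: (x - mu) = (1, -3).

Step 2 — invert Sigma. det(Sigma) = 17·20 - (-3)² = 331.
  Sigma^{-1} = (1/det) · [[d, -b], [-b, a]] = [[0.0604, 0.0091],
 [0.0091, 0.0514]].

Step 3 — form the quadratic (x - mu)^T · Sigma^{-1} · (x - mu):
  Sigma^{-1} · (x - mu) = (0.0332, -0.145).
  (x - mu)^T · [Sigma^{-1} · (x - mu)] = (1)·(0.0332) + (-3)·(-0.145) = 0.4683.

Step 4 — take square root: d = √(0.4683) ≈ 0.6843.

d(x, mu) = √(0.4683) ≈ 0.6843


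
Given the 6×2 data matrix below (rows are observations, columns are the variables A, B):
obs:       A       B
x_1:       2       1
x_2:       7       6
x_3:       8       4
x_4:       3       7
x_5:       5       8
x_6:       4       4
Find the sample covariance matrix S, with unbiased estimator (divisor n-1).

Step 1 — column means:
  mean(A) = (2 + 7 + 8 + 3 + 5 + 4) / 6 = 29/6 = 4.8333
  mean(B) = (1 + 6 + 4 + 7 + 8 + 4) / 6 = 30/6 = 5

Step 2 — sample covariance S[i,j] = (1/(n-1)) · Σ_k (x_{k,i} - mean_i) · (x_{k,j} - mean_j), with n-1 = 5.
  S[A,A] = ((-2.8333)·(-2.8333) + (2.1667)·(2.1667) + (3.1667)·(3.1667) + (-1.8333)·(-1.8333) + (0.1667)·(0.1667) + (-0.8333)·(-0.8333)) / 5 = 26.8333/5 = 5.3667
  S[A,B] = ((-2.8333)·(-4) + (2.1667)·(1) + (3.1667)·(-1) + (-1.8333)·(2) + (0.1667)·(3) + (-0.8333)·(-1)) / 5 = 8/5 = 1.6
  S[B,B] = ((-4)·(-4) + (1)·(1) + (-1)·(-1) + (2)·(2) + (3)·(3) + (-1)·(-1)) / 5 = 32/5 = 6.4

S is symmetric (S[j,i] = S[i,j]). Assembling:

S = [[5.3667, 1.6],
 [1.6, 6.4]]


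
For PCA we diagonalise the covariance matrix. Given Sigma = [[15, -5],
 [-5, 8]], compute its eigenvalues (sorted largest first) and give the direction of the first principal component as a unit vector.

Step 1 — characteristic polynomial of 2×2 Sigma:
  det(Sigma - λI) = λ² - trace · λ + det = 0.
  trace = 15 + 8 = 23, det = 15·8 - (-5)² = 95.
Step 2 — discriminant:
  Δ = trace² - 4·det = 529 - 380 = 149.
Step 3 — eigenvalues:
  λ = (trace ± √Δ)/2 = (23 ± 12.2066)/2,
  λ_1 = 17.6033,  λ_2 = 5.3967.

Step 4 — unit eigenvector for λ_1: solve (Sigma - λ_1 I)v = 0. First row:
  (15 - 17.6033)·v_x + (-5)·v_y = 0, i.e. (-2.6033)·v_x + (-5)·v_y = 0,
  so v ∝ (b, λ_1 - a) = (-5, 2.6033); multiply by -1 so the first entry is positive: u = (5, -2.6033).
  ||u|| = √((5)² + (-2.6033)²) = √(31.7771) ≈ 5.6371,
  v_1 = u/||u|| ≈ (0.887, -0.4618) (||v_1|| = 1).

λ_1 = 17.6033,  λ_2 = 5.3967;  v_1 ≈ (0.887, -0.4618)


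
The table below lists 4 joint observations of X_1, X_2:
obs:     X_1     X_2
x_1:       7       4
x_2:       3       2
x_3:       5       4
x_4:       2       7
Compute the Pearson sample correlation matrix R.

Step 1 — column means:
  mean(X_1) = (7 + 3 + 5 + 2) / 4 = 17/4 = 4.25
  mean(X_2) = (4 + 2 + 4 + 7) / 4 = 17/4 = 4.25

Step 2 — sample variances and covariances s[i,j] = (1/(n-1)) · Σ_k (x_{k,i} - mean_i) · (x_{k,j} - mean_j), with n-1 = 3:
  s[X_1,X_1] = ((2.75)·(2.75) + (-1.25)·(-1.25) + (0.75)·(0.75) + (-2.25)·(-2.25)) / 3 = 14.75/3 = 4.9167
  s[X_1,X_2] = ((2.75)·(-0.25) + (-1.25)·(-2.25) + (0.75)·(-0.25) + (-2.25)·(2.75)) / 3 = -4.25/3 = -1.4167
  s[X_2,X_2] = ((-0.25)·(-0.25) + (-2.25)·(-2.25) + (-0.25)·(-0.25) + (2.75)·(2.75)) / 3 = 12.75/3 = 4.25
  Sample standard deviations s_i = √(s[i,i]):
  s(X_1) = √(4.9167) = 2.2174
  s(X_2) = √(4.25) = 2.0616

Step 3 — r_{ij} = s_{ij} / (s_i · s_j):
  r[X_1,X_1] = 1 (diagonal).
  r[X_1,X_2] = -1.4167 / (2.2174 · 2.0616) = -1.4167 / 4.5712 = -0.3099
  r[X_2,X_2] = 1 (diagonal).

R is symmetric with unit diagonal. Assembling:

R = [[1, -0.3099],
 [-0.3099, 1]]


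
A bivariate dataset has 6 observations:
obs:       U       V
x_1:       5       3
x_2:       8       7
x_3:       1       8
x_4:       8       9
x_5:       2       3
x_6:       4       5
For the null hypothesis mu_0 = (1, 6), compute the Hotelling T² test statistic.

Step 1 — sample mean vector:
  mean(U) = (5 + 8 + 1 + 8 + 2 + 4) / 6 = 28/6 = 4.6667
  mean(V) = (3 + 7 + 8 + 9 + 3 + 5) / 6 = 35/6 = 5.8333
  x̄ = (4.6667, 5.8333),  deviation x̄ - mu_0 = (4.6667, 5.8333) - (1, 6) = (3.6667, -0.1667).

Step 2 — sample covariance matrix, S[i,j] = (1/(n-1)) · Σ_k (x_{k,i} - mean_i) · (x_{k,j} - mean_j), divisor n-1 = 5:
  S[U,U] = ((0.3333)·(0.3333) + (3.3333)·(3.3333) + (-3.6667)·(-3.6667) + (3.3333)·(3.3333) + (-2.6667)·(-2.6667) + (-0.6667)·(-0.6667)) / 5 = 43.3333/5 = 8.6667
  S[U,V] = ((0.3333)·(-2.8333) + (3.3333)·(1.1667) + (-3.6667)·(2.1667) + (3.3333)·(3.1667) + (-2.6667)·(-2.8333) + (-0.6667)·(-0.8333)) / 5 = 13.6667/5 = 2.7333
  S[V,V] = ((-2.8333)·(-2.8333) + (1.1667)·(1.1667) + (2.1667)·(2.1667) + (3.1667)·(3.1667) + (-2.8333)·(-2.8333) + (-0.8333)·(-0.8333)) / 5 = 32.8333/5 = 6.5667
  S = [[8.6667, 2.7333],
 [2.7333, 6.5667]].

Step 3 — invert S. det(S) = 8.6667·6.5667 - (2.7333)² = 49.44.
  S^{-1} = (1/det) · [[d, -b], [-b, a]] = [[0.1328, -0.0553],
 [-0.0553, 0.1753]].

Step 4 — quadratic form (x̄ - mu_0)^T · S^{-1} · (x̄ - mu_0):
  S^{-1} · (x̄ - mu_0) = (0.4962, -0.2319),
  (x̄ - mu_0)^T · [...] = (3.6667)·(0.4962) + (-0.1667)·(-0.2319) = 1.8581.

Step 5 — scale by n: T² = 6 · 1.8581 = 11.1489.

T² ≈ 11.1489


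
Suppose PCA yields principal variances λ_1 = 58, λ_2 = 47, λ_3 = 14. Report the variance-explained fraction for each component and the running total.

Step 1 — total variance = trace(Sigma) = Σ λ_i = 58 + 47 + 14 = 119.

Step 2 — fraction explained by component i = λ_i / Σ λ:
  PC1: 58/119 = 0.4874
  PC2: 47/119 = 0.395
  PC3: 14/119 = 0.1176

Step 3 — cumulative fraction after k components = (λ_1 + ... + λ_k) / Σ λ:
  k = 1: 58/119 = 0.4874
  k = 2: (58 + 47)/119 = 105/119 = 0.8824
  k = 3: (58 + 47 + 14)/119 = 119/119 = 1

Summary (fraction, with percent):

explained: PC1 0.4874 (48.74%), PC2 0.395 (39.5%), PC3 0.1176 (11.76%);  cumulative: 0.4874, 0.8824, 1


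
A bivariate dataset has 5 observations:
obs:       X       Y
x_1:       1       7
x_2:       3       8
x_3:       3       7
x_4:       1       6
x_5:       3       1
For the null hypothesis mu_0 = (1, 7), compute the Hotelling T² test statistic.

Step 1 — sample mean vector:
  mean(X) = (1 + 3 + 3 + 1 + 3) / 5 = 11/5 = 2.2
  mean(Y) = (7 + 8 + 7 + 6 + 1) / 5 = 29/5 = 5.8
  x̄ = (2.2, 5.8),  deviation x̄ - mu_0 = (2.2, 5.8) - (1, 7) = (1.2, -1.2).

Step 2 — sample covariance matrix, S[i,j] = (1/(n-1)) · Σ_k (x_{k,i} - mean_i) · (x_{k,j} - mean_j), divisor n-1 = 4:
  S[X,X] = ((-1.2)·(-1.2) + (0.8)·(0.8) + (0.8)·(0.8) + (-1.2)·(-1.2) + (0.8)·(0.8)) / 4 = 4.8/4 = 1.2
  S[X,Y] = ((-1.2)·(1.2) + (0.8)·(2.2) + (0.8)·(1.2) + (-1.2)·(0.2) + (0.8)·(-4.8)) / 4 = -2.8/4 = -0.7
  S[Y,Y] = ((1.2)·(1.2) + (2.2)·(2.2) + (1.2)·(1.2) + (0.2)·(0.2) + (-4.8)·(-4.8)) / 4 = 30.8/4 = 7.7
  S = [[1.2, -0.7],
 [-0.7, 7.7]].

Step 3 — invert S. det(S) = 1.2·7.7 - (-0.7)² = 8.75.
  S^{-1} = (1/det) · [[d, -b], [-b, a]] = [[0.88, 0.08],
 [0.08, 0.1371]].

Step 4 — quadratic form (x̄ - mu_0)^T · S^{-1} · (x̄ - mu_0):
  S^{-1} · (x̄ - mu_0) = (0.96, -0.0686),
  (x̄ - mu_0)^T · [...] = (1.2)·(0.96) + (-1.2)·(-0.0686) = 1.2343.

Step 5 — scale by n: T² = 5 · 1.2343 = 6.1714.

T² ≈ 6.1714


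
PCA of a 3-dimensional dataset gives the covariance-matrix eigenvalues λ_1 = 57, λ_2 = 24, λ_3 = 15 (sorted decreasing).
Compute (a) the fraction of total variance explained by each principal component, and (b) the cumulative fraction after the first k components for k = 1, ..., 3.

Step 1 — total variance = trace(Sigma) = Σ λ_i = 57 + 24 + 15 = 96.

Step 2 — fraction explained by component i = λ_i / Σ λ:
  PC1: 57/96 = 0.5938
  PC2: 24/96 = 0.25
  PC3: 15/96 = 0.1562

Step 3 — cumulative fraction after k components = (λ_1 + ... + λ_k) / Σ λ:
  k = 1: 57/96 = 0.5938
  k = 2: (57 + 24)/96 = 81/96 = 0.8438
  k = 3: (57 + 24 + 15)/96 = 96/96 = 1

Summary (fraction, with percent):

explained: PC1 0.5938 (59.38%), PC2 0.25 (25%), PC3 0.1562 (15.62%);  cumulative: 0.5938, 0.8438, 1


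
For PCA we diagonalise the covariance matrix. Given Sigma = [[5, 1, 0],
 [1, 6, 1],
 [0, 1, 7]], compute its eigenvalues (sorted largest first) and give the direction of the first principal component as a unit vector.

Step 1 — characteristic polynomial p(λ) = det(λI - Sigma) = λ³ - tr·λ² + c_1·λ - det, where tr = trace, c_1 = sum of the principal 2×2 minors, det = det(Sigma):
  tr = 5 + 6 + 7 = 18,
  c_1 = (5·6 - (1)²) + (5·7 - (0)²) + (6·7 - (1)²) = 29 + 35 + 41 = 105,
  det = 5·(6·7 - (1)²) - (1)·((1)·7 - (1)·(0)) + (0)·((1)·(1) - 6·(0)) = 5·(41) - (1)·(7) + (0)·(1) = 198.
  So p(λ) = λ³ - 18λ² + 105λ - 198.
Step 2 — look for an integer root (rational root theorem: any rational root is an integer divisor of 198). Testing λ = 6:
  p(6) = 216 - 648 + 630 - 198 = 0  ✓
  Dividing out (λ - 6): p(λ) = (λ - 6)(λ² - 12λ + 33).
Step 3 — remaining eigenvalues from the quadratic λ² - 12λ + 33 = 0:
  Δ = 12² - 4·33 = 144 - 132 = 12,  λ = (12 ± √12)/2 = (12 ± 3.4641)/2 ≈ 7.7321 or 4.2679.
  Sorted: λ_1 = 7.7321,  λ_2 = 6,  λ_3 = 4.2679  (check: sum = 18 = tr ✓).

Step 4 — unit eigenvector for λ_1 ≈ 7.7321: v spans the null space of (Sigma - λ_1 I), whose rows are
  r_1 = (-2.7321, 1, 0),  r_2 = (1, -1.7321, 1),  r_3 = (0, 1, -0.7321).
  v is orthogonal to every row, so take v ∝ r_1 × r_2 = ((1)·(1) - (0)·(-1.7321), (0)·(1) - (-2.7321)·(1), (-2.7321)·(-1.7321) - (1)·(1)) ≈ (1, 2.7321, 3.7321).
  Let u = (1, 2.7321, 3.7321).
  ||u|| = √((1)² + (2.7321)² + (3.7321)²) = √(22.3923) ≈ 4.7321,  v_1 = u/||u|| ≈ (0.2113, 0.5774, 0.7887) (||v_1|| = 1).

λ_1 = 7.7321,  λ_2 = 6,  λ_3 = 4.2679;  v_1 ≈ (0.2113, 0.5774, 0.7887)


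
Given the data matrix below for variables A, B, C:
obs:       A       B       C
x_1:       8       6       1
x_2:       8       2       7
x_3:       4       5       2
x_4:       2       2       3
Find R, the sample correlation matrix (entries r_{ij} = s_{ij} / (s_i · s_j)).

Step 1 — column means:
  mean(A) = (8 + 8 + 4 + 2) / 4 = 22/4 = 5.5
  mean(B) = (6 + 2 + 5 + 2) / 4 = 15/4 = 3.75
  mean(C) = (1 + 7 + 2 + 3) / 4 = 13/4 = 3.25

Step 2 — sample variances and covariances s[i,j] = (1/(n-1)) · Σ_k (x_{k,i} - mean_i) · (x_{k,j} - mean_j), with n-1 = 3:
  s[A,A] = ((2.5)·(2.5) + (2.5)·(2.5) + (-1.5)·(-1.5) + (-3.5)·(-3.5)) / 3 = 27/3 = 9
  s[A,B] = ((2.5)·(2.25) + (2.5)·(-1.75) + (-1.5)·(1.25) + (-3.5)·(-1.75)) / 3 = 5.5/3 = 1.8333
  s[A,C] = ((2.5)·(-2.25) + (2.5)·(3.75) + (-1.5)·(-1.25) + (-3.5)·(-0.25)) / 3 = 6.5/3 = 2.1667
  s[B,B] = ((2.25)·(2.25) + (-1.75)·(-1.75) + (1.25)·(1.25) + (-1.75)·(-1.75)) / 3 = 12.75/3 = 4.25
  s[B,C] = ((2.25)·(-2.25) + (-1.75)·(3.75) + (1.25)·(-1.25) + (-1.75)·(-0.25)) / 3 = -12.75/3 = -4.25
  s[C,C] = ((-2.25)·(-2.25) + (3.75)·(3.75) + (-1.25)·(-1.25) + (-0.25)·(-0.25)) / 3 = 20.75/3 = 6.9167
  Sample standard deviations s_i = √(s[i,i]):
  s(A) = √(9) = 3
  s(B) = √(4.25) = 2.0616
  s(C) = √(6.9167) = 2.63

Step 3 — r_{ij} = s_{ij} / (s_i · s_j):
  r[A,A] = 1 (diagonal).
  r[A,B] = 1.8333 / (3 · 2.0616) = 1.8333 / 6.1847 = 0.2964
  r[A,C] = 2.1667 / (3 · 2.63) = 2.1667 / 7.8899 = 0.2746
  r[B,B] = 1 (diagonal).
  r[B,C] = -4.25 / (2.0616 · 2.63) = -4.25 / 5.4218 = -0.7839
  r[C,C] = 1 (diagonal).

R is symmetric with unit diagonal. Assembling:

R = [[1, 0.2964, 0.2746],
 [0.2964, 1, -0.7839],
 [0.2746, -0.7839, 1]]


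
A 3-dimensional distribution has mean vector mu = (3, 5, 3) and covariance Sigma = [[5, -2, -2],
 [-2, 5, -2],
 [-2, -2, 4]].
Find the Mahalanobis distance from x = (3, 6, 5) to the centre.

Step 1 — centre the observation: (x - mu) = (0, 1, 2).

Step 2 — invert Sigma (cofactor / det for 3×3, or solve directly):
  Sigma^{-1} = [[0.5714, 0.4286, 0.5],
 [0.4286, 0.5714, 0.5],
 [0.5, 0.5, 0.75]].

Step 3 — form the quadratic (x - mu)^T · Sigma^{-1} · (x - mu):
  Sigma^{-1} · (x - mu) = (1.4286, 1.5714, 2).
  (x - mu)^T · [Sigma^{-1} · (x - mu)] = (0)·(1.4286) + (1)·(1.5714) + (2)·(2) = 5.5714.

Step 4 — take square root: d = √(5.5714) ≈ 2.3604.

d(x, mu) = √(5.5714) ≈ 2.3604


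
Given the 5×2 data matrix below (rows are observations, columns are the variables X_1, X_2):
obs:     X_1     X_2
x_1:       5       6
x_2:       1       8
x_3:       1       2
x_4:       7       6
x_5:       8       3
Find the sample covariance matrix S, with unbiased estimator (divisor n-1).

Step 1 — column means:
  mean(X_1) = (5 + 1 + 1 + 7 + 8) / 5 = 22/5 = 4.4
  mean(X_2) = (6 + 8 + 2 + 6 + 3) / 5 = 25/5 = 5

Step 2 — sample covariance S[i,j] = (1/(n-1)) · Σ_k (x_{k,i} - mean_i) · (x_{k,j} - mean_j), with n-1 = 4.
  S[X_1,X_1] = ((0.6)·(0.6) + (-3.4)·(-3.4) + (-3.4)·(-3.4) + (2.6)·(2.6) + (3.6)·(3.6)) / 4 = 43.2/4 = 10.8
  S[X_1,X_2] = ((0.6)·(1) + (-3.4)·(3) + (-3.4)·(-3) + (2.6)·(1) + (3.6)·(-2)) / 4 = -4/4 = -1
  S[X_2,X_2] = ((1)·(1) + (3)·(3) + (-3)·(-3) + (1)·(1) + (-2)·(-2)) / 4 = 24/4 = 6

S is symmetric (S[j,i] = S[i,j]). Assembling:

S = [[10.8, -1],
 [-1, 6]]


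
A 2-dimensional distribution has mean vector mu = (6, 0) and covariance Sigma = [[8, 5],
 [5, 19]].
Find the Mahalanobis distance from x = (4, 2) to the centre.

Step 1 — centre the observation: (x - mu) = (-2, 2).

Step 2 — invert Sigma. det(Sigma) = 8·19 - (5)² = 127.
  Sigma^{-1} = (1/det) · [[d, -b], [-b, a]] = [[0.1496, -0.0394],
 [-0.0394, 0.063]].

Step 3 — form the quadratic (x - mu)^T · Sigma^{-1} · (x - mu):
  Sigma^{-1} · (x - mu) = (-0.378, 0.2047).
  (x - mu)^T · [Sigma^{-1} · (x - mu)] = (-2)·(-0.378) + (2)·(0.2047) = 1.1654.

Step 4 — take square root: d = √(1.1654) ≈ 1.0795.

d(x, mu) = √(1.1654) ≈ 1.0795


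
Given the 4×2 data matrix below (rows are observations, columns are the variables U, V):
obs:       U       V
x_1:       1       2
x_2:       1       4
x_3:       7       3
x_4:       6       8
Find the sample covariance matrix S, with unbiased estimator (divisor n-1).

Step 1 — column means:
  mean(U) = (1 + 1 + 7 + 6) / 4 = 15/4 = 3.75
  mean(V) = (2 + 4 + 3 + 8) / 4 = 17/4 = 4.25

Step 2 — sample covariance S[i,j] = (1/(n-1)) · Σ_k (x_{k,i} - mean_i) · (x_{k,j} - mean_j), with n-1 = 3.
  S[U,U] = ((-2.75)·(-2.75) + (-2.75)·(-2.75) + (3.25)·(3.25) + (2.25)·(2.25)) / 3 = 30.75/3 = 10.25
  S[U,V] = ((-2.75)·(-2.25) + (-2.75)·(-0.25) + (3.25)·(-1.25) + (2.25)·(3.75)) / 3 = 11.25/3 = 3.75
  S[V,V] = ((-2.25)·(-2.25) + (-0.25)·(-0.25) + (-1.25)·(-1.25) + (3.75)·(3.75)) / 3 = 20.75/3 = 6.9167

S is symmetric (S[j,i] = S[i,j]). Assembling:

S = [[10.25, 3.75],
 [3.75, 6.9167]]


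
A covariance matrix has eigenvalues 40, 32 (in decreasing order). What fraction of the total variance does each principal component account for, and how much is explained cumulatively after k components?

Step 1 — total variance = trace(Sigma) = Σ λ_i = 40 + 32 = 72.

Step 2 — fraction explained by component i = λ_i / Σ λ:
  PC1: 40/72 = 0.5556
  PC2: 32/72 = 0.4444

Step 3 — cumulative fraction after k components = (λ_1 + ... + λ_k) / Σ λ:
  k = 1: 40/72 = 0.5556
  k = 2: (40 + 32)/72 = 72/72 = 1

Summary (fraction, with percent):

explained: PC1 0.5556 (55.56%), PC2 0.4444 (44.44%);  cumulative: 0.5556, 1


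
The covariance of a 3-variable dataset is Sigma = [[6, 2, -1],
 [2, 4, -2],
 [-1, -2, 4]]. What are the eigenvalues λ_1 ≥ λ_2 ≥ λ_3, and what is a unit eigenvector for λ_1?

Step 1 — characteristic polynomial p(λ) = det(λI - Sigma) = λ³ - tr·λ² + c_1·λ - det, where tr = trace, c_1 = sum of the principal 2×2 minors, det = det(Sigma):
  tr = 6 + 4 + 4 = 14,
  c_1 = (6·4 - (2)²) + (6·4 - (-1)²) + (4·4 - (-2)²) = 20 + 23 + 12 = 55,
  det = 6·(4·4 - (-2)²) - (2)·((2)·4 - (-2)·(-1)) + (-1)·((2)·(-2) - 4·(-1)) = 6·(12) - (2)·(6) + (-1)·(0) = 60.
  So p(λ) = λ³ - 14λ² + 55λ - 60.
Step 2 — look for an integer root (rational root theorem: any rational root is an integer divisor of 60). Testing λ = 4:
  p(4) = 64 - 224 + 220 - 60 = 0  ✓
  Dividing out (λ - 4): p(λ) = (λ - 4)(λ² - 10λ + 15).
Step 3 — remaining eigenvalues from the quadratic λ² - 10λ + 15 = 0:
  Δ = 10² - 4·15 = 100 - 60 = 40,  λ = (10 ± √40)/2 = (10 ± 6.3246)/2 ≈ 8.1623 or 1.8377.
  Sorted: λ_1 = 8.1623,  λ_2 = 4,  λ_3 = 1.8377  (check: sum = 14 = tr ✓).

Step 4 — unit eigenvector for λ_1 ≈ 8.1623: v spans the null space of (Sigma - λ_1 I), whose rows are
  r_1 = (-2.1623, 2, -1),  r_2 = (2, -4.1623, -2),  r_3 = (-1, -2, -4.1623).
  v is orthogonal to every row, so take v ∝ r_1 × r_2 = ((2)·(-2) - (-1)·(-4.1623), (-1)·(2) - (-2.1623)·(-2), (-2.1623)·(-4.1623) - (2)·(2)) ≈ (-8.1623, -6.3246, 5).
  Rescale (multiply by -1 so the first nonzero entry is positive): u = (8.1623, 6.3246, -5).
  ||u|| = √((8.1623)² + (6.3246)² + (-5)²) = √(131.6228) ≈ 11.4727,  v_1 = u/||u|| ≈ (0.7115, 0.5513, -0.4358) (||v_1|| = 1).

λ_1 = 8.1623,  λ_2 = 4,  λ_3 = 1.8377;  v_1 ≈ (0.7115, 0.5513, -0.4358)


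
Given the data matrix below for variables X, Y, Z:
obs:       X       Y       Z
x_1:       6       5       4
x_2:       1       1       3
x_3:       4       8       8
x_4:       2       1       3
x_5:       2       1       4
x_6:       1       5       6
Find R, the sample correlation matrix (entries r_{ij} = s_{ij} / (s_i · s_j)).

Step 1 — column means:
  mean(X) = (6 + 1 + 4 + 2 + 2 + 1) / 6 = 16/6 = 2.6667
  mean(Y) = (5 + 1 + 8 + 1 + 1 + 5) / 6 = 21/6 = 3.5
  mean(Z) = (4 + 3 + 8 + 3 + 4 + 6) / 6 = 28/6 = 4.6667

Step 2 — sample variances and covariances s[i,j] = (1/(n-1)) · Σ_k (x_{k,i} - mean_i) · (x_{k,j} - mean_j), with n-1 = 5:
  s[X,X] = ((3.3333)·(3.3333) + (-1.6667)·(-1.6667) + (1.3333)·(1.3333) + (-0.6667)·(-0.6667) + (-0.6667)·(-0.6667) + (-1.6667)·(-1.6667)) / 5 = 19.3333/5 = 3.8667
  s[X,Y] = ((3.3333)·(1.5) + (-1.6667)·(-2.5) + (1.3333)·(4.5) + (-0.6667)·(-2.5) + (-0.6667)·(-2.5) + (-1.6667)·(1.5)) / 5 = 16/5 = 3.2
  s[X,Z] = ((3.3333)·(-0.6667) + (-1.6667)·(-1.6667) + (1.3333)·(3.3333) + (-0.6667)·(-1.6667) + (-0.6667)·(-0.6667) + (-1.6667)·(1.3333)) / 5 = 4.3333/5 = 0.8667
  s[Y,Y] = ((1.5)·(1.5) + (-2.5)·(-2.5) + (4.5)·(4.5) + (-2.5)·(-2.5) + (-2.5)·(-2.5) + (1.5)·(1.5)) / 5 = 43.5/5 = 8.7
  s[Y,Z] = ((1.5)·(-0.6667) + (-2.5)·(-1.6667) + (4.5)·(3.3333) + (-2.5)·(-1.6667) + (-2.5)·(-0.6667) + (1.5)·(1.3333)) / 5 = 26/5 = 5.2
  s[Z,Z] = ((-0.6667)·(-0.6667) + (-1.6667)·(-1.6667) + (3.3333)·(3.3333) + (-1.6667)·(-1.6667) + (-0.6667)·(-0.6667) + (1.3333)·(1.3333)) / 5 = 19.3333/5 = 3.8667
  Sample standard deviations s_i = √(s[i,i]):
  s(X) = √(3.8667) = 1.9664
  s(Y) = √(8.7) = 2.9496
  s(Z) = √(3.8667) = 1.9664

Step 3 — r_{ij} = s_{ij} / (s_i · s_j):
  r[X,X] = 1 (diagonal).
  r[X,Y] = 3.2 / (1.9664 · 2.9496) = 3.2 / 5.8 = 0.5517
  r[X,Z] = 0.8667 / (1.9664 · 1.9664) = 0.8667 / 3.8667 = 0.2241
  r[Y,Y] = 1 (diagonal).
  r[Y,Z] = 5.2 / (2.9496 · 1.9664) = 5.2 / 5.8 = 0.8966
  r[Z,Z] = 1 (diagonal).

R is symmetric with unit diagonal. Assembling:

R = [[1, 0.5517, 0.2241],
 [0.5517, 1, 0.8966],
 [0.2241, 0.8966, 1]]


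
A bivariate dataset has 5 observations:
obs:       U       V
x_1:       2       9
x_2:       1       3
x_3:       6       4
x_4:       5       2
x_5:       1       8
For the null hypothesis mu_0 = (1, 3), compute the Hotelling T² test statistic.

Step 1 — sample mean vector:
  mean(U) = (2 + 1 + 6 + 5 + 1) / 5 = 15/5 = 3
  mean(V) = (9 + 3 + 4 + 2 + 8) / 5 = 26/5 = 5.2
  x̄ = (3, 5.2),  deviation x̄ - mu_0 = (3, 5.2) - (1, 3) = (2, 2.2).

Step 2 — sample covariance matrix, S[i,j] = (1/(n-1)) · Σ_k (x_{k,i} - mean_i) · (x_{k,j} - mean_j), divisor n-1 = 4:
  S[U,U] = ((-1)·(-1) + (-2)·(-2) + (3)·(3) + (2)·(2) + (-2)·(-2)) / 4 = 22/4 = 5.5
  S[U,V] = ((-1)·(3.8) + (-2)·(-2.2) + (3)·(-1.2) + (2)·(-3.2) + (-2)·(2.8)) / 4 = -15/4 = -3.75
  S[V,V] = ((3.8)·(3.8) + (-2.2)·(-2.2) + (-1.2)·(-1.2) + (-3.2)·(-3.2) + (2.8)·(2.8)) / 4 = 38.8/4 = 9.7
  S = [[5.5, -3.75],
 [-3.75, 9.7]].

Step 3 — invert S. det(S) = 5.5·9.7 - (-3.75)² = 39.2875.
  S^{-1} = (1/det) · [[d, -b], [-b, a]] = [[0.2469, 0.0955],
 [0.0955, 0.14]].

Step 4 — quadratic form (x̄ - mu_0)^T · S^{-1} · (x̄ - mu_0):
  S^{-1} · (x̄ - mu_0) = (0.7038, 0.4989),
  (x̄ - mu_0)^T · [...] = (2)·(0.7038) + (2.2)·(0.4989) = 2.5051.

Step 5 — scale by n: T² = 5 · 2.5051 = 12.5256.

T² ≈ 12.5256


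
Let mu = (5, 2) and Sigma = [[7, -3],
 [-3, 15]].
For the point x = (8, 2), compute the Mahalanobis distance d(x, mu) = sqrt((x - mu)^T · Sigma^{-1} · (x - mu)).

Step 1 — centre the observation: (x - mu) = (3, 0).

Step 2 — invert Sigma. det(Sigma) = 7·15 - (-3)² = 96.
  Sigma^{-1} = (1/det) · [[d, -b], [-b, a]] = [[0.1562, 0.0312],
 [0.0312, 0.0729]].

Step 3 — form the quadratic (x - mu)^T · Sigma^{-1} · (x - mu):
  Sigma^{-1} · (x - mu) = (0.4688, 0.0938).
  (x - mu)^T · [Sigma^{-1} · (x - mu)] = (3)·(0.4688) + (0)·(0.0938) = 1.4062.

Step 4 — take square root: d = √(1.4062) ≈ 1.1859.

d(x, mu) = √(1.4062) ≈ 1.1859


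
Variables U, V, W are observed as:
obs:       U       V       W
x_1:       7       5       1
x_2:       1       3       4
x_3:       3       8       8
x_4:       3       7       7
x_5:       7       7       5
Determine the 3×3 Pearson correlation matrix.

Step 1 — column means:
  mean(U) = (7 + 1 + 3 + 3 + 7) / 5 = 21/5 = 4.2
  mean(V) = (5 + 3 + 8 + 7 + 7) / 5 = 30/5 = 6
  mean(W) = (1 + 4 + 8 + 7 + 5) / 5 = 25/5 = 5

Step 2 — sample variances and covariances s[i,j] = (1/(n-1)) · Σ_k (x_{k,i} - mean_i) · (x_{k,j} - mean_j), with n-1 = 4:
  s[U,U] = ((2.8)·(2.8) + (-3.2)·(-3.2) + (-1.2)·(-1.2) + (-1.2)·(-1.2) + (2.8)·(2.8)) / 4 = 28.8/4 = 7.2
  s[U,V] = ((2.8)·(-1) + (-3.2)·(-3) + (-1.2)·(2) + (-1.2)·(1) + (2.8)·(1)) / 4 = 6/4 = 1.5
  s[U,W] = ((2.8)·(-4) + (-3.2)·(-1) + (-1.2)·(3) + (-1.2)·(2) + (2.8)·(0)) / 4 = -14/4 = -3.5
  s[V,V] = ((-1)·(-1) + (-3)·(-3) + (2)·(2) + (1)·(1) + (1)·(1)) / 4 = 16/4 = 4
  s[V,W] = ((-1)·(-4) + (-3)·(-1) + (2)·(3) + (1)·(2) + (1)·(0)) / 4 = 15/4 = 3.75
  s[W,W] = ((-4)·(-4) + (-1)·(-1) + (3)·(3) + (2)·(2) + (0)·(0)) / 4 = 30/4 = 7.5
  Sample standard deviations s_i = √(s[i,i]):
  s(U) = √(7.2) = 2.6833
  s(V) = √(4) = 2
  s(W) = √(7.5) = 2.7386

Step 3 — r_{ij} = s_{ij} / (s_i · s_j):
  r[U,U] = 1 (diagonal).
  r[U,V] = 1.5 / (2.6833 · 2) = 1.5 / 5.3666 = 0.2795
  r[U,W] = -3.5 / (2.6833 · 2.7386) = -3.5 / 7.3485 = -0.4763
  r[V,V] = 1 (diagonal).
  r[V,W] = 3.75 / (2 · 2.7386) = 3.75 / 5.4772 = 0.6847
  r[W,W] = 1 (diagonal).

R is symmetric with unit diagonal. Assembling:

R = [[1, 0.2795, -0.4763],
 [0.2795, 1, 0.6847],
 [-0.4763, 0.6847, 1]]


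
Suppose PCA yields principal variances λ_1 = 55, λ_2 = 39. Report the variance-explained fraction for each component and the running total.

Step 1 — total variance = trace(Sigma) = Σ λ_i = 55 + 39 = 94.

Step 2 — fraction explained by component i = λ_i / Σ λ:
  PC1: 55/94 = 0.5851
  PC2: 39/94 = 0.4149

Step 3 — cumulative fraction after k components = (λ_1 + ... + λ_k) / Σ λ:
  k = 1: 55/94 = 0.5851
  k = 2: (55 + 39)/94 = 94/94 = 1

Summary (fraction, with percent):

explained: PC1 0.5851 (58.51%), PC2 0.4149 (41.49%);  cumulative: 0.5851, 1


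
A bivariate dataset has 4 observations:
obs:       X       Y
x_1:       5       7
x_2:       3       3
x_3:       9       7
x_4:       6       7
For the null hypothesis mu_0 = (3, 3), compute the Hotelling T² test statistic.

Step 1 — sample mean vector:
  mean(X) = (5 + 3 + 9 + 6) / 4 = 23/4 = 5.75
  mean(Y) = (7 + 3 + 7 + 7) / 4 = 24/4 = 6
  x̄ = (5.75, 6),  deviation x̄ - mu_0 = (5.75, 6) - (3, 3) = (2.75, 3).

Step 2 — sample covariance matrix, S[i,j] = (1/(n-1)) · Σ_k (x_{k,i} - mean_i) · (x_{k,j} - mean_j), divisor n-1 = 3:
  S[X,X] = ((-0.75)·(-0.75) + (-2.75)·(-2.75) + (3.25)·(3.25) + (0.25)·(0.25)) / 3 = 18.75/3 = 6.25
  S[X,Y] = ((-0.75)·(1) + (-2.75)·(-3) + (3.25)·(1) + (0.25)·(1)) / 3 = 11/3 = 3.6667
  S[Y,Y] = ((1)·(1) + (-3)·(-3) + (1)·(1) + (1)·(1)) / 3 = 12/3 = 4
  S = [[6.25, 3.6667],
 [3.6667, 4]].

Step 3 — invert S. det(S) = 6.25·4 - (3.6667)² = 11.5556.
  S^{-1} = (1/det) · [[d, -b], [-b, a]] = [[0.3462, -0.3173],
 [-0.3173, 0.5409]].

Step 4 — quadratic form (x̄ - mu_0)^T · S^{-1} · (x̄ - mu_0):
  S^{-1} · (x̄ - mu_0) = (0, 0.75),
  (x̄ - mu_0)^T · [...] = (2.75)·(0) + (3)·(0.75) = 2.25.

Step 5 — scale by n: T² = 4 · 2.25 = 9.

T² ≈ 9


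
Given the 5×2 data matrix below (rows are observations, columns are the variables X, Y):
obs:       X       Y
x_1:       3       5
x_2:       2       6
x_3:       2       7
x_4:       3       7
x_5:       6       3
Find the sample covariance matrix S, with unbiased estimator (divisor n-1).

Step 1 — column means:
  mean(X) = (3 + 2 + 2 + 3 + 6) / 5 = 16/5 = 3.2
  mean(Y) = (5 + 6 + 7 + 7 + 3) / 5 = 28/5 = 5.6

Step 2 — sample covariance S[i,j] = (1/(n-1)) · Σ_k (x_{k,i} - mean_i) · (x_{k,j} - mean_j), with n-1 = 4.
  S[X,X] = ((-0.2)·(-0.2) + (-1.2)·(-1.2) + (-1.2)·(-1.2) + (-0.2)·(-0.2) + (2.8)·(2.8)) / 4 = 10.8/4 = 2.7
  S[X,Y] = ((-0.2)·(-0.6) + (-1.2)·(0.4) + (-1.2)·(1.4) + (-0.2)·(1.4) + (2.8)·(-2.6)) / 4 = -9.6/4 = -2.4
  S[Y,Y] = ((-0.6)·(-0.6) + (0.4)·(0.4) + (1.4)·(1.4) + (1.4)·(1.4) + (-2.6)·(-2.6)) / 4 = 11.2/4 = 2.8

S is symmetric (S[j,i] = S[i,j]). Assembling:

S = [[2.7, -2.4],
 [-2.4, 2.8]]


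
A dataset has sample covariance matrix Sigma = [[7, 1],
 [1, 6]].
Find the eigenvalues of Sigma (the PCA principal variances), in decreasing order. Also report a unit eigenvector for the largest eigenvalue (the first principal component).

Step 1 — characteristic polynomial of 2×2 Sigma:
  det(Sigma - λI) = λ² - trace · λ + det = 0.
  trace = 7 + 6 = 13, det = 7·6 - (1)² = 41.
Step 2 — discriminant:
  Δ = trace² - 4·det = 169 - 164 = 5.
Step 3 — eigenvalues:
  λ = (trace ± √Δ)/2 = (13 ± 2.2361)/2,
  λ_1 = 7.618,  λ_2 = 5.382.

Step 4 — unit eigenvector for λ_1: solve (Sigma - λ_1 I)v = 0. First row:
  (7 - 7.618)·v_x + (1)·v_y = 0, i.e. (-0.618)·v_x + (1)·v_y = 0,
  so v ∝ (b, λ_1 - a) = (1, 0.618) = u.
  ||u|| = √((1)² + (0.618)²) = √(1.382) ≈ 1.1756,
  v_1 = u/||u|| ≈ (0.8507, 0.5257) (||v_1|| = 1).

λ_1 = 7.618,  λ_2 = 5.382;  v_1 ≈ (0.8507, 0.5257)


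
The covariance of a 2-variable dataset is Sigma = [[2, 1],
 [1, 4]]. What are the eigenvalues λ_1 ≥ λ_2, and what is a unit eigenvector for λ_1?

Step 1 — characteristic polynomial of 2×2 Sigma:
  det(Sigma - λI) = λ² - trace · λ + det = 0.
  trace = 2 + 4 = 6, det = 2·4 - (1)² = 7.
Step 2 — discriminant:
  Δ = trace² - 4·det = 36 - 28 = 8.
Step 3 — eigenvalues:
  λ = (trace ± √Δ)/2 = (6 ± 2.8284)/2,
  λ_1 = 4.4142,  λ_2 = 1.5858.

Step 4 — unit eigenvector for λ_1: solve (Sigma - λ_1 I)v = 0. First row:
  (2 - 4.4142)·v_x + (1)·v_y = 0, i.e. (-2.4142)·v_x + (1)·v_y = 0,
  so v ∝ (b, λ_1 - a) = (1, 2.4142) = u.
  ||u|| = √((1)² + (2.4142)²) = √(6.8284) ≈ 2.6131,
  v_1 = u/||u|| ≈ (0.3827, 0.9239) (||v_1|| = 1).

λ_1 = 4.4142,  λ_2 = 1.5858;  v_1 ≈ (0.3827, 0.9239)


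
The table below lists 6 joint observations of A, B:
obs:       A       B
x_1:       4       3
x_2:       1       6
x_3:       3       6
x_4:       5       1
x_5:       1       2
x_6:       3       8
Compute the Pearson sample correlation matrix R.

Step 1 — column means:
  mean(A) = (4 + 1 + 3 + 5 + 1 + 3) / 6 = 17/6 = 2.8333
  mean(B) = (3 + 6 + 6 + 1 + 2 + 8) / 6 = 26/6 = 4.3333

Step 2 — sample variances and covariances s[i,j] = (1/(n-1)) · Σ_k (x_{k,i} - mean_i) · (x_{k,j} - mean_j), with n-1 = 5:
  s[A,A] = ((1.1667)·(1.1667) + (-1.8333)·(-1.8333) + (0.1667)·(0.1667) + (2.1667)·(2.1667) + (-1.8333)·(-1.8333) + (0.1667)·(0.1667)) / 5 = 12.8333/5 = 2.5667
  s[A,B] = ((1.1667)·(-1.3333) + (-1.8333)·(1.6667) + (0.1667)·(1.6667) + (2.1667)·(-3.3333) + (-1.8333)·(-2.3333) + (0.1667)·(3.6667)) / 5 = -6.6667/5 = -1.3333
  s[B,B] = ((-1.3333)·(-1.3333) + (1.6667)·(1.6667) + (1.6667)·(1.6667) + (-3.3333)·(-3.3333) + (-2.3333)·(-2.3333) + (3.6667)·(3.6667)) / 5 = 37.3333/5 = 7.4667
  Sample standard deviations s_i = √(s[i,i]):
  s(A) = √(2.5667) = 1.6021
  s(B) = √(7.4667) = 2.7325

Step 3 — r_{ij} = s_{ij} / (s_i · s_j):
  r[A,A] = 1 (diagonal).
  r[A,B] = -1.3333 / (1.6021 · 2.7325) = -1.3333 / 4.3777 = -0.3046
  r[B,B] = 1 (diagonal).

R is symmetric with unit diagonal. Assembling:

R = [[1, -0.3046],
 [-0.3046, 1]]
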